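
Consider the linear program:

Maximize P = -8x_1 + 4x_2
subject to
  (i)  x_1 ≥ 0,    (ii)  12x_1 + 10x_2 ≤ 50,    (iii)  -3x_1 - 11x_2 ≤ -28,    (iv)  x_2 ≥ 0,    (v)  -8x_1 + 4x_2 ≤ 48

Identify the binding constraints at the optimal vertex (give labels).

(i) and (ii)

Vertices and P = -8x_1 + 4x_2:
  (0, 5) → P = 20
  (0, 28/11) → P = 112/11
  (45/17, 31/17) → P = -236/17

The maximum is at (0, 5). Substituting into each constraint, equality holds for (i) and (ii); the remaining constraints have slack.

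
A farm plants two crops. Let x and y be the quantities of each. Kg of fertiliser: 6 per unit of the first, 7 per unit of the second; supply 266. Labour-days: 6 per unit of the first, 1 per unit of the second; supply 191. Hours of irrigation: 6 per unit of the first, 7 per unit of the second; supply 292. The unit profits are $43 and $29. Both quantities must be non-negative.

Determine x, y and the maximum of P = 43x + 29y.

x = 119/4, y = 25/2, maximum P = 6567/4

Corner points and P = 43x + 29y:
  (0, 0) → P = 0
  (0, 38) → P = 1102
  (191/6, 0) → P = 8213/6
  (119/4, 25/2) → P = 6567/4

The binding constraints are 6x + 7y = 266 and 6x + y = 191.
Solving simultaneously gives x = 119/4, y = 25/2.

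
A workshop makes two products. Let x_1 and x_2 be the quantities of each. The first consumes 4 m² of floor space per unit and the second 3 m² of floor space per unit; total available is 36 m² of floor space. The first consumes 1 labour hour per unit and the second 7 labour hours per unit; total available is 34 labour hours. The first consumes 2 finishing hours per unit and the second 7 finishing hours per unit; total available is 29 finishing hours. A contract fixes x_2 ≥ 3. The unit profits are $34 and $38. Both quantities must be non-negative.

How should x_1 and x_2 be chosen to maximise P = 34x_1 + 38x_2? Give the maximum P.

x_1 = 4, x_2 = 3, maximum P = 250

At the optimal vertex, 2x_1 + 7x_2 = 29 and x_2 = 3.
Solving simultaneously gives x_1 = 4, x_2 = 3.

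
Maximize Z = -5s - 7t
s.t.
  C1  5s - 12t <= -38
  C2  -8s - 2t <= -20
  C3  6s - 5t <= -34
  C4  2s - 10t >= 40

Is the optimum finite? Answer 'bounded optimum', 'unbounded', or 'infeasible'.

The boundaries 5s - 12t = -38 and 2s - 10t = 40 meet at (-430/13, -138/13), but that point violates -8s - 2t ≤ -20. Every candidate vertex is excluded by some other constraint, so the feasible region is empty.

infeasible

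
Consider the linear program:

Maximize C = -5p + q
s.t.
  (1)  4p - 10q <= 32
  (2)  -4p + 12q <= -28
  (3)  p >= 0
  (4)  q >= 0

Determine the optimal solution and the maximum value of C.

The optimum lies where -4p + 12q = -28 and q = 0.
Solving simultaneously gives p = 7, q = 0.

p = 7, q = 0, maximum C = -35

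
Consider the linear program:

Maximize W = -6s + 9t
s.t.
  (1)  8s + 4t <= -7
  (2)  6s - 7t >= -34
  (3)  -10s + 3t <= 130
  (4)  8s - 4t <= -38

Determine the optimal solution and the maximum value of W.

s = -65/16, t = 11/8, maximum W = 147/4

Extreme points and W = -6s + 9t:
  (-202/13, -110/13) → W = 222/13
  (-65/16, 11/8) → W = 147/4
  (-203/8, -165/4) → W = -219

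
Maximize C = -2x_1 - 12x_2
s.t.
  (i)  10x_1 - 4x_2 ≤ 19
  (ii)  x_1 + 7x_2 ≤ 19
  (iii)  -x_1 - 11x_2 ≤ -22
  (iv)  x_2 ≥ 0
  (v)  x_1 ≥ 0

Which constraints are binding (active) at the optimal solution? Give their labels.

(iii) and (v)

Extreme points and C = -2x_1 - 12x_2:
  (209/74, 171/74) → C = -1235/37
  (99/38, 67/38) → C = -501/19
  (0, 19/7) → C = -228/7
  (0, 2) → C = -24

The maximum is at (0, 2). Substituting into each constraint, equality holds for (iii) and (v); the remaining constraints have slack.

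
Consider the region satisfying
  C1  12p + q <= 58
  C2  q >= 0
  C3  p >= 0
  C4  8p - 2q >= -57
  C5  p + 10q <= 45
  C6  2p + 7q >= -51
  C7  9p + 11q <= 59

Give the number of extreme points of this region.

Of the 21 pairwise boundary intersections, those satisfying every inequality are:
  (29/6, 0)
  (193/41, 62/41)
  (0, 0)
  (0, 9/2)
  (95/79, 346/79)

5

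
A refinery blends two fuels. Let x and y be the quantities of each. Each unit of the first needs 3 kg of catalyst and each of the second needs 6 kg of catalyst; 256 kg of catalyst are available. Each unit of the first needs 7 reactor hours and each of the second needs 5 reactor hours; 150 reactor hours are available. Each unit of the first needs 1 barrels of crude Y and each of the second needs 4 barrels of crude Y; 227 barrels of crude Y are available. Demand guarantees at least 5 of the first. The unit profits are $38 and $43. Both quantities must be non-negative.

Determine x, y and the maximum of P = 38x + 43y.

x = 5, y = 23, maximum P = 1179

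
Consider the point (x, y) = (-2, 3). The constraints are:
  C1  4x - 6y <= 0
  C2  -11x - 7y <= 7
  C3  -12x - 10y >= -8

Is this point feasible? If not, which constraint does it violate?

C1: -26 ≤ 0 ✓
C2: 1 ≤ 7 ✓
C3: -6 ≥ -8 ✓

feasible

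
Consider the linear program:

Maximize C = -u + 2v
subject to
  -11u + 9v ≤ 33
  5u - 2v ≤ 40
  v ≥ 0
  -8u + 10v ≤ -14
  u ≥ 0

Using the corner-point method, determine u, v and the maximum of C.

u = 186/17, v = 125/17, maximum C = 64/17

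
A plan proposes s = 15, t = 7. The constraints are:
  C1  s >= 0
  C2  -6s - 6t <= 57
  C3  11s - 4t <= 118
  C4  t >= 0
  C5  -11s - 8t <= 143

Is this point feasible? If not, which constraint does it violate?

Constraint C3: 11s - 4t = 137, which is not ≤ 118. All other constraints are satisfied.

not feasible — violates C3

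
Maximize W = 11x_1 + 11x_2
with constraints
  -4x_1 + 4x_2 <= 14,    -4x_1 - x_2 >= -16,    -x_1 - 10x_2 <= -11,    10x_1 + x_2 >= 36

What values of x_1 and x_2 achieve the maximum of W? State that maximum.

x_1 = 10/3, x_2 = 8/3, maximum W = 66

Vertices and W = 11x_1 + 11x_2:
  (149/39, 28/39) → W = 649/13
  (10/3, 8/3) → W = 66
  (349/99, 74/99) → W = 47

The optimum lies where -4x_1 - x_2 = -16 and 10x_1 + x_2 = 36.
Solving simultaneously gives x_1 = 10/3, x_2 = 8/3.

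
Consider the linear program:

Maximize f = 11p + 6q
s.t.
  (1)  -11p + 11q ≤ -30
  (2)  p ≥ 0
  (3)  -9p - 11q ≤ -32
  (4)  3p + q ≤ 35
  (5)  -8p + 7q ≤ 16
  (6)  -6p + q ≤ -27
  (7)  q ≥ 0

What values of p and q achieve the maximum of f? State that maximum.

p = 415/44, q = 295/44, maximum f = 6335/44

Feasible corners and f = 11p + 6q:
  (415/44, 295/44) → f = 6335/44
  (267/55, 117/55) → f = 3639/55
  (35/3, 0) → f = 385/3
  (9/2, 0) → f = 99/2

At the optimal vertex, -11p + 11q = -30 and 3p + q = 35.
Solving simultaneously gives p = 415/44, q = 295/44.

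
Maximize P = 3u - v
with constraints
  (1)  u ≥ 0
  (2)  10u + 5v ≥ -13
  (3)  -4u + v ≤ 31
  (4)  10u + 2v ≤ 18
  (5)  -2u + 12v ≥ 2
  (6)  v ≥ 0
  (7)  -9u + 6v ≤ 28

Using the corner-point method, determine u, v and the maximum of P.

u = 53/31, v = 14/31, maximum P = 145/31

Extreme points and P = 3u - v:
  (0, 1/6) → P = -1/6
  (0, 14/3) → P = -14/3
  (53/31, 14/31) → P = 145/31
  (2/3, 17/3) → P = -11/3

The optimum lies where 10u + 2v = 18 and -2u + 12v = 2.
Solving simultaneously gives u = 53/31, v = 14/31.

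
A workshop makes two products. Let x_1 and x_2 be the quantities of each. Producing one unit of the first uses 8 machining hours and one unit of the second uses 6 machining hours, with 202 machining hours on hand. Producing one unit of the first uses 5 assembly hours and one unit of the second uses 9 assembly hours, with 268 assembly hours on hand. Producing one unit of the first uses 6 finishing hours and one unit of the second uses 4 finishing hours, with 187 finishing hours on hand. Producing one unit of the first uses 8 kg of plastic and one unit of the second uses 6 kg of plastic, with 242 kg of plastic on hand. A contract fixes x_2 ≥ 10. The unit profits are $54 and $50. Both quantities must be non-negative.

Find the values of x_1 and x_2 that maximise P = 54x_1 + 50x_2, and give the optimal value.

x_1 = 5, x_2 = 27, maximum P = 1620

Vertices and P = 54x_1 + 50x_2:
  (0, 268/9) → P = 13400/9
  (0, 10) → P = 500
  (5, 27) → P = 1620
  (71/4, 10) → P = 2917/2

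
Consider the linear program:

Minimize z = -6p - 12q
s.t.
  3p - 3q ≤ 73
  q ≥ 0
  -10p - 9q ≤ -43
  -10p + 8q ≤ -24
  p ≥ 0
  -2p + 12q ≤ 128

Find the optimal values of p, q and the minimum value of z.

Corner points and z = -6p - 12q:
  (73/3, 0) → z = -146
  (42, 53/3) → z = -464
  (43/10, 0) → z = -129/5
  (56/17, 19/17) → z = -564/17
  (164/13, 166/13) → z = -2976/13

The binding constraints are 3p - 3q = 73 and -2p + 12q = 128.
Solving simultaneously gives p = 42, q = 53/3.

p = 42, q = 53/3, minimum z = -464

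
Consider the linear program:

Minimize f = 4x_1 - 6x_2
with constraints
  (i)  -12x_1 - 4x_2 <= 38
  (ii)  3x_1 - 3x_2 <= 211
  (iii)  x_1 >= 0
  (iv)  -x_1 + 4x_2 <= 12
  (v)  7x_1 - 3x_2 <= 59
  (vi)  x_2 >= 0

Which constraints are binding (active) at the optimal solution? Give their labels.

Feasible corners and f = 4x_1 - 6x_2:
  (0, 3) → f = -18
  (0, 0) → f = 0
  (272/25, 143/25) → f = 46/5
  (59/7, 0) → f = 236/7

The minimum is at (0, 3). Substituting into each constraint, equality holds for (iii) and (iv); the remaining constraints have slack.

(iii) and (iv)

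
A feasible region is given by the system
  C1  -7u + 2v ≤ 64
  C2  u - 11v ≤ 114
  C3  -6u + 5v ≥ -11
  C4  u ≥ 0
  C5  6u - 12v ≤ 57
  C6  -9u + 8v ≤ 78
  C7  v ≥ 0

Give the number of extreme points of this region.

Pairwise boundary intersections that survive every other constraint:
  (478/3, 189)
  (11/6, 0)
  (0, 39/4)
  (0, 0)

4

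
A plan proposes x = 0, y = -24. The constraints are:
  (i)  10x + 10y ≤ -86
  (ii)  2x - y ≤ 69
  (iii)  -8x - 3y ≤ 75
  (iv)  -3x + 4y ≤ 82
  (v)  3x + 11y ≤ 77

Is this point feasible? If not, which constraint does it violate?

(i): -240 ≤ -86 ✓
(ii): 24 ≤ 69 ✓
(iii): 72 ≤ 75 ✓
(iv): -96 ≤ 82 ✓
(v): -264 ≤ 77 ✓

feasible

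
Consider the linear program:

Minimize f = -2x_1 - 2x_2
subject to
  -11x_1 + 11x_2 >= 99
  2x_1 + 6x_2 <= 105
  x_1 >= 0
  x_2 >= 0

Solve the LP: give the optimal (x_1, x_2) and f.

x_1 = 51/8, x_2 = 123/8, minimum f = -87/2

Vertices and f = -2x_1 - 2x_2:
  (51/8, 123/8) → f = -87/2
  (0, 9) → f = -18
  (0, 35/2) → f = -35

The optimum lies where -11x_1 + 11x_2 = 99 and 2x_1 + 6x_2 = 105.
Solving simultaneously gives x_1 = 51/8, x_2 = 123/8.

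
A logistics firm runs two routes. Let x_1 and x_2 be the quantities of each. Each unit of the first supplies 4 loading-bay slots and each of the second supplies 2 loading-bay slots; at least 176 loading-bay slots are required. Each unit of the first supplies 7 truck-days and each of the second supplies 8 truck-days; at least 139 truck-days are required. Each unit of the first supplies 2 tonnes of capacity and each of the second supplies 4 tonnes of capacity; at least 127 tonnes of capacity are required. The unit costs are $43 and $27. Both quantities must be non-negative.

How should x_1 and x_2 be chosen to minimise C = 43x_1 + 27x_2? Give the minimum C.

Vertices and C = 43x_1 + 27x_2:
  (0, 88) → C = 2376
  (127/2, 0) → C = 5461/2
  (75/2, 13) → C = 3927/2
The feasible region is unbounded (it extends along (0, 1), (1, 0)), but C strictly increases along every unbounded feasible direction, so there is no improving ray and the minimum is attained at a vertex.

x_1 = 75/2, x_2 = 13, minimum C = 3927/2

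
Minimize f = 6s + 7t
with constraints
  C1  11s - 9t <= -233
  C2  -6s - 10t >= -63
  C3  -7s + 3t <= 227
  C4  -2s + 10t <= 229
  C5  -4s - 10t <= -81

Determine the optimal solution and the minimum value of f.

The binding constraints are -2s + 10t = 229 and -4s - 10t = -81.
Solving simultaneously gives s = -74/3, t = 539/30.

s = -74/3, t = 539/30, minimum f = -667/30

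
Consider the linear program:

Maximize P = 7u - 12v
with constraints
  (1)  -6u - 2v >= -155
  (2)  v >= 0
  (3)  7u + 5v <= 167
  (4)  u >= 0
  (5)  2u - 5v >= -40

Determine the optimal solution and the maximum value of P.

u = 167/7, v = 0, maximum P = 167

Extreme points and P = 7u - 12v:
  (167/7, 0) → P = 167
  (0, 0) → P = 0
  (127/9, 614/45) → P = -2923/45
  (0, 8) → P = -96

At the optimal vertex, v = 0 and 7u + 5v = 167.
Solving simultaneously gives u = 167/7, v = 0.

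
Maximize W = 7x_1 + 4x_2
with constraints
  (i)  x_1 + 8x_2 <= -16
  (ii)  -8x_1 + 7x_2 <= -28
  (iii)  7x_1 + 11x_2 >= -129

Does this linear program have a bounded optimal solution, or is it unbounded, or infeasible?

unbounded

From the feasible point (112/71, -156/71), moving in the direction (8, -1) keeps every constraint satisfied while W increases without bound.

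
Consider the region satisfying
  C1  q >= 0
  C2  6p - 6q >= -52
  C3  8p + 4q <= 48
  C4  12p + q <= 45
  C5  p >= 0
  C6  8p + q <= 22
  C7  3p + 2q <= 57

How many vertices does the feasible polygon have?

5

Of the 21 pairwise boundary intersections, those satisfying every inequality are:
  (0, 0)
  (11/4, 0)
  (10/9, 88/9)
  (0, 26/3)
  (5/3, 26/3)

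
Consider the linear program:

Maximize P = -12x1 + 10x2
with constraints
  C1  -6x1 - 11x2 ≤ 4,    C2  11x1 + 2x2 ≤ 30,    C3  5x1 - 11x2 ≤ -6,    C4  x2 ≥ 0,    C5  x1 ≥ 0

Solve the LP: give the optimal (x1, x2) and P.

x1 = 0, x2 = 15, maximum P = 150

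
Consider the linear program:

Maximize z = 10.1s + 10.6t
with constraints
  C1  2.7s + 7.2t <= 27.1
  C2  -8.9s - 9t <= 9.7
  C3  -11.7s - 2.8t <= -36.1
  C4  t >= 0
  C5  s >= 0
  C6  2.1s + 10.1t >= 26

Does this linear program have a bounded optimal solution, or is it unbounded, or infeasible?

bounded optimum

Extreme points and z = 10.1s + 10.6t:
  (4601/1917, 610/213) → z = 1046641/19170
  (8651/1215, 443/405) → z = 40585/486
  (9727/3743, 7613/3743) → z = 357881/7486
The feasible region has finitely many vertices and no improving ray; the maximum is 40585/486 at (8651/1215, 443/405).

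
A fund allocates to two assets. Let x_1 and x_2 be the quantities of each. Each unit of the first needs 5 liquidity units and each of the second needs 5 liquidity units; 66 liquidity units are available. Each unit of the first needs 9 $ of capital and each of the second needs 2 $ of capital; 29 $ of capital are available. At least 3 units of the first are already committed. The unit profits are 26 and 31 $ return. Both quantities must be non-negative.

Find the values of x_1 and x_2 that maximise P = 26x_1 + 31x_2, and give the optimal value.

Feasible corners and P = 26x_1 + 31x_2:
  (29/9, 0) → P = 754/9
  (3, 0) → P = 78
  (3, 1) → P = 109

The binding constraints are 9x_1 + 2x_2 = 29 and x_1 = 3.
Solving simultaneously gives x_1 = 3, x_2 = 1.

x_1 = 3, x_2 = 1, maximum P = 109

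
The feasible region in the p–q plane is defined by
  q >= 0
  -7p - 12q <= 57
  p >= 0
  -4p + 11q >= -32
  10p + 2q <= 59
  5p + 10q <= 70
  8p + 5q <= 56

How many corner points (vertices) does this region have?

5

Of the 21 pairwise boundary intersections, those satisfying every inequality are:
  (0, 0)
  (59/10, 0)
  (0, 7)
  (183/34, 44/17)
  (42/11, 56/11)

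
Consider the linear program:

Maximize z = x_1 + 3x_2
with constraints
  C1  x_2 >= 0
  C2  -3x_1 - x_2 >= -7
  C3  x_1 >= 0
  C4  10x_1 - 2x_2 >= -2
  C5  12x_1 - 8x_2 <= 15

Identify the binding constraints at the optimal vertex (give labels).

Feasible corners and z = x_1 + 3x_2:
  (0, 0) → z = 0
  (5/4, 0) → z = 5/4
  (3/4, 19/4) → z = 15
  (71/36, 13/12) → z = 47/9
  (0, 1) → z = 3

The maximum is at (3/4, 19/4). Substituting into each constraint, equality holds for C2 and C4; the remaining constraints have slack.

C2 and C4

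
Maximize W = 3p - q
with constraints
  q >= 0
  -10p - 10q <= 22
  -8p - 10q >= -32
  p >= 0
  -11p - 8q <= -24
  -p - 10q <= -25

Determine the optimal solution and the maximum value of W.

p = 1, q = 12/5, maximum W = 3/5

Vertices and W = 3p - q:
  (0, 16/5) → W = -16/5
  (1, 12/5) → W = 3/5
  (0, 3) → W = -3
  (20/51, 251/102) → W = -131/102

The binding constraints are -8p - 10q = -32 and -p - 10q = -25.
Solving simultaneously gives p = 1, q = 12/5.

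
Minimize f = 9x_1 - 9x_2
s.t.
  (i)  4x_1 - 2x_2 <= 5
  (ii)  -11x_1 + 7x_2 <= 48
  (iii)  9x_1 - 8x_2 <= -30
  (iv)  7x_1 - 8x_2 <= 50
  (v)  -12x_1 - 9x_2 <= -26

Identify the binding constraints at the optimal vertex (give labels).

(i) and (ii)

Extreme points and f = 9x_1 - 9x_2:
  (131/6, 247/6) → f = -174
  (50/7, 165/14) → f = -585/14
  (-250/183, 862/183) → f = -3336/61
  (-62/177, 198/59) → f = -1968/59

The minimum is at (131/6, 247/6). Substituting into each constraint, equality holds for (i) and (ii); the remaining constraints have slack.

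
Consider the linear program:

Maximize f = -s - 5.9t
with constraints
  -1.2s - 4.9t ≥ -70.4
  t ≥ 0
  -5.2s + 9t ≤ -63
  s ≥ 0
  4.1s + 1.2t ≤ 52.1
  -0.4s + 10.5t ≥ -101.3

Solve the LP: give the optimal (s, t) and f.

Corner points and f = -s - 5.9t:
  (315/26, 0) → f = -315/26
  (521/41, 0) → f = -521/41
  (9075/719, 631/2157) → f = -309479/21570

s = 315/26, t = 0, maximum f = -315/26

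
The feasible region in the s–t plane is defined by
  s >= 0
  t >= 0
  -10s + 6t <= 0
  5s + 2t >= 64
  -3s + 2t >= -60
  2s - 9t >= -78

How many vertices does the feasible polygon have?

4

The feasible vertices (each the meet of two boundaries and inside every other half-plane) are:
  (64/5, 0)
  (20, 0)
  (60/7, 74/7)
  (696/23, 354/23)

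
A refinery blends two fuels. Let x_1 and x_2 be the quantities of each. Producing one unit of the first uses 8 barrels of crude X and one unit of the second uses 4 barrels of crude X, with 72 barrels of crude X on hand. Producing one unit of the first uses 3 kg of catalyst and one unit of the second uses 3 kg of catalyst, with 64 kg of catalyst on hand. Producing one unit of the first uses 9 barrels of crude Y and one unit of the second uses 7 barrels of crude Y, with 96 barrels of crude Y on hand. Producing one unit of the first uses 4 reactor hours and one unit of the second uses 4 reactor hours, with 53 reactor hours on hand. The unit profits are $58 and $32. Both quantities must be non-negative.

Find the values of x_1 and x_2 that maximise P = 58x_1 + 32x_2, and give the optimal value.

Vertices and P = 58x_1 + 32x_2:
  (0, 0) → P = 0
  (0, 53/4) → P = 424
  (9, 0) → P = 522
  (6, 6) → P = 540
  (13/8, 93/8) → P = 1865/4

The binding constraints are 8x_1 + 4x_2 = 72 and 9x_1 + 7x_2 = 96.
Solving simultaneously gives x_1 = 6, x_2 = 6.

x_1 = 6, x_2 = 6, maximum P = 540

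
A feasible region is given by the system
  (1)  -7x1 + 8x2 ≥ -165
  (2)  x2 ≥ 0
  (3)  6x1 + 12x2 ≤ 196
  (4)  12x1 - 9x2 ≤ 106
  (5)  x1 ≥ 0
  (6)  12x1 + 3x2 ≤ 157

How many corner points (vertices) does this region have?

5

Of the 15 pairwise boundary intersections, those satisfying every inequality are:
  (53/6, 0)
  (0, 0)
  (0, 49/3)
  (72/7, 235/21)
  (577/48, 17/4)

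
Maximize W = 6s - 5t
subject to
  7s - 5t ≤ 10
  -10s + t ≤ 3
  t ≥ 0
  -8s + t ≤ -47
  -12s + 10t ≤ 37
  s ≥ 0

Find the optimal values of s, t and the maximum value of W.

s = 75/11, t = 83/11, maximum W = 35/11

The optimum lies where 7s - 5t = 10 and -8s + t = -47.
Solving simultaneously gives s = 75/11, t = 83/11.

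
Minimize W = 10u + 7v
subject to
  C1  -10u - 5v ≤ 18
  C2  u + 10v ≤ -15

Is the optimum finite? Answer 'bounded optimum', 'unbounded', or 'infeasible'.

unbounded

From the feasible point (-21/19, -132/95), moving in the direction (5, -10) keeps every constraint satisfied while W decreases without bound.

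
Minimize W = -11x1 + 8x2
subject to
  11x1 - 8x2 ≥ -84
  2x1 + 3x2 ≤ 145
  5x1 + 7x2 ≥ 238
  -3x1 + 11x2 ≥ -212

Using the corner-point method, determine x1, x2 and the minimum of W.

Extreme points and W = -11x1 + 8x2:
  (908/49, 1763/49) → W = 84
  (1316/117, 3038/117) → W = 84
  (2231/31, 11/31) → W = -24453/31
  (2051/38, -173/38) → W = -23945/38

x1 = 2231/31, x2 = 11/31, minimum W = -24453/31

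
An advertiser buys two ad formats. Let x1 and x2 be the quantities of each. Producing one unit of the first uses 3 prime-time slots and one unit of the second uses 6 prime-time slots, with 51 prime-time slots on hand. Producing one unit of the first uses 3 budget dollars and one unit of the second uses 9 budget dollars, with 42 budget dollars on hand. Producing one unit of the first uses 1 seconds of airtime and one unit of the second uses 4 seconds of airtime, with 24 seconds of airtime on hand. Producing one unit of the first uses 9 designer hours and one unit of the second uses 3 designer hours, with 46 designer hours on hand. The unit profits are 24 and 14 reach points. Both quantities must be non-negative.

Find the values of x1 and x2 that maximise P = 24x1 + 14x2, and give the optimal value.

The optimum lies where 3x1 + 9x2 = 42 and 9x1 + 3x2 = 46.
Solving simultaneously gives x1 = 4, x2 = 10/3.

x1 = 4, x2 = 10/3, maximum P = 428/3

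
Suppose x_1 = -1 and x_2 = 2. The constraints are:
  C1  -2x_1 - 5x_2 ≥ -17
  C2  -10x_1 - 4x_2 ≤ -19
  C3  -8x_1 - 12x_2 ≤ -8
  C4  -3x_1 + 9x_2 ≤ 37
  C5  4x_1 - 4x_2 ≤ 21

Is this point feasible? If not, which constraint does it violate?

not feasible — violates C2

Constraint C2: -10x_1 - 4x_2 = 2, which is not ≤ -19. All other constraints are satisfied.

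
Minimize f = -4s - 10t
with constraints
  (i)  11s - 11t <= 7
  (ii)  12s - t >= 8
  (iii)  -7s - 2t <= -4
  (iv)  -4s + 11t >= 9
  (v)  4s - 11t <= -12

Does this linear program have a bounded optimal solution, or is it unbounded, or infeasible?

unbounded

From the feasible point (19/7, 160/77), moving in the direction (1, 12) keeps every constraint satisfied while f decreases without bound.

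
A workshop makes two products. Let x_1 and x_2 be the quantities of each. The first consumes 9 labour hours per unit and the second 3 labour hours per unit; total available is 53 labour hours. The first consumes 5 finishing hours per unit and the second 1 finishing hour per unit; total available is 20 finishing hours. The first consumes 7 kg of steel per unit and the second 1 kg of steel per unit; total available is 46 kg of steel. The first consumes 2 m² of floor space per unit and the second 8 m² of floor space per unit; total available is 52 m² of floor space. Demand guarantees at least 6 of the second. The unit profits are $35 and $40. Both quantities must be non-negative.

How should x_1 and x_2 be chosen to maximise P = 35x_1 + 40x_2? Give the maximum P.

Extreme points and P = 35x_1 + 40x_2:
  (0, 13/2) → P = 260
  (0, 6) → P = 240
  (2, 6) → P = 310

At the optimal vertex, 2x_1 + 8x_2 = 52 and x_2 = 6.
Solving simultaneously gives x_1 = 2, x_2 = 6.

x_1 = 2, x_2 = 6, maximum P = 310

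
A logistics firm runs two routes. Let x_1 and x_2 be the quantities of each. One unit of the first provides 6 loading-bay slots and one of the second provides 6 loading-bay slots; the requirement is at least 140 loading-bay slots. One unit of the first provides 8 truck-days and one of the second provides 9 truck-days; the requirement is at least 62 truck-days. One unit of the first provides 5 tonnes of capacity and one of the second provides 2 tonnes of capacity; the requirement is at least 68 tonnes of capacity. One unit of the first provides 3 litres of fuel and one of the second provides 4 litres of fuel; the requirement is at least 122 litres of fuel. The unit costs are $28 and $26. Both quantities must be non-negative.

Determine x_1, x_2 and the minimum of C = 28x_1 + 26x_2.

Feasible corners and C = 28x_1 + 26x_2:
  (0, 34) → C = 884
  (122/3, 0) → C = 3416/3
  (2, 29) → C = 810
The feasible region is unbounded (it extends along (0, 1), (1, 0)), but C strictly increases along every unbounded feasible direction, so there is no improving ray and the minimum is attained at a vertex.

The binding constraints are 5x_1 + 2x_2 = 68 and 3x_1 + 4x_2 = 122.
Solving simultaneously gives x_1 = 2, x_2 = 29.

x_1 = 2, x_2 = 29, minimum C = 810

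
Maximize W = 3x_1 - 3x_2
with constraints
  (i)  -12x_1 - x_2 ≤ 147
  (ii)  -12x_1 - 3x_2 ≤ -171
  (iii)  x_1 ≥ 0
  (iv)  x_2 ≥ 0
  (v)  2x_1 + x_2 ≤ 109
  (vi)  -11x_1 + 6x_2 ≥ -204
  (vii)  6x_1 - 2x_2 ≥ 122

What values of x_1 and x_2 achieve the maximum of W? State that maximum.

Corner points and W = 3x_1 - 3x_2:
  (858/23, 791/23) → W = 201/23
  (34, 41) → W = -21
  (162/7, 59/7) → W = 309/7

At the optimal vertex, -11x_1 + 6x_2 = -204 and 6x_1 - 2x_2 = 122.
Solving simultaneously gives x_1 = 162/7, x_2 = 59/7.

x_1 = 162/7, x_2 = 59/7, maximum W = 309/7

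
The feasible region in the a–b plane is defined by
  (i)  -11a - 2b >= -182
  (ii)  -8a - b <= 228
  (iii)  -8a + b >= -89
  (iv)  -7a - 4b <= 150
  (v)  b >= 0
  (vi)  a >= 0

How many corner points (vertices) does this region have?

4

The feasible vertices (each the meet of two boundaries and inside every other half-plane) are:
  (40/3, 53/3)
  (0, 91)
  (89/8, 0)
  (0, 0)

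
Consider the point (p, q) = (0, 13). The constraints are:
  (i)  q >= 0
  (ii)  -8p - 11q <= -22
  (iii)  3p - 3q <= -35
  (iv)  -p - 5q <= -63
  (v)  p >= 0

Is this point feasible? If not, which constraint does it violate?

feasible

(i): 13 ≥ 0 ✓
(ii): -143 ≤ -22 ✓
(iii): -39 ≤ -35 ✓
(iv): -65 ≤ -63 ✓
(v): 0 ≥ 0 ✓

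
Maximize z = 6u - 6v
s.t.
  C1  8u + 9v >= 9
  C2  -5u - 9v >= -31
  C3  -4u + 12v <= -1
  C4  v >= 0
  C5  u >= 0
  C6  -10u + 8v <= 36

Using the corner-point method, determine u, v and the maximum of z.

u = 31/5, v = 0, maximum z = 186/5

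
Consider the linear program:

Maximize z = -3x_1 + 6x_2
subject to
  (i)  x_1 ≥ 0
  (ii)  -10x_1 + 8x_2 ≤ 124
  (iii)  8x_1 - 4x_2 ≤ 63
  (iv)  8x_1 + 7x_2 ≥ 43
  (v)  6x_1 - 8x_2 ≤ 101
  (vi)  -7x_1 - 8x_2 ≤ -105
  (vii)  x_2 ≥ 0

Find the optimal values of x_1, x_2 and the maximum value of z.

x_1 = 125/3, x_2 = 811/12, maximum z = 561/2

Extreme points and z = -3x_1 + 6x_2:
  (0, 31/2) → z = 93
  (0, 105/8) → z = 315/4
  (125/3, 811/12) → z = 561/2
  (231/23, 399/92) → z = -189/46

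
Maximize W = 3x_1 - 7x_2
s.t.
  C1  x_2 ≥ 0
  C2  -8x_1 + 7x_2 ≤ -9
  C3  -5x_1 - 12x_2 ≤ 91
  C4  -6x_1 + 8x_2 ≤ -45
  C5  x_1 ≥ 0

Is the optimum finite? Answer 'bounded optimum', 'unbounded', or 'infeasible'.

unbounded

From the feasible point (15/2, 0), moving in the direction (1, 0) keeps every constraint satisfied while W increases without bound.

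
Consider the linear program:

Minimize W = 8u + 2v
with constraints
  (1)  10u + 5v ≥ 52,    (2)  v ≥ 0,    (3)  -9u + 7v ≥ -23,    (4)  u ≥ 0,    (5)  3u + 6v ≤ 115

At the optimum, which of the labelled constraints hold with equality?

(1) and (4)

Vertices and W = 8u + 2v:
  (479/115, 238/115) → W = 4308/115
  (0, 52/5) → W = 104/5
  (943/75, 322/25) → W = 9476/75
  (0, 115/6) → W = 115/3

The minimum is at (0, 52/5). Substituting into each constraint, equality holds for (1) and (4); the remaining constraints have slack.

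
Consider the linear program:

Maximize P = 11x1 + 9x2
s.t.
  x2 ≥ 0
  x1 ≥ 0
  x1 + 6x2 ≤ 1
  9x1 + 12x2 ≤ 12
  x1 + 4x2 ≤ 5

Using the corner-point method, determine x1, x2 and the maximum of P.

x1 = 1, x2 = 0, maximum P = 11

Extreme points and P = 11x1 + 9x2:
  (0, 0) → P = 0
  (1, 0) → P = 11
  (0, 1/6) → P = 3/2

The optimum lies where x2 = 0 and x1 + 6x2 = 1.
Solving simultaneously gives x1 = 1, x2 = 0.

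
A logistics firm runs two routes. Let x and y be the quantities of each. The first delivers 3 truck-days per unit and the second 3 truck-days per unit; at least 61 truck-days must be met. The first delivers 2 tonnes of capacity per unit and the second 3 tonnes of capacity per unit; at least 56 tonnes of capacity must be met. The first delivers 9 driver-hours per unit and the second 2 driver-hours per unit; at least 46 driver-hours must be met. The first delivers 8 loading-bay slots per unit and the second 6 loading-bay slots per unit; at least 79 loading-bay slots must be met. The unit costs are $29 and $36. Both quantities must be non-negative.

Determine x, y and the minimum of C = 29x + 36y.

Corner points and C = 29x + 36y:
  (0, 23) → C = 828
  (28, 0) → C = 812
  (5, 46/3) → C = 697
  (16/21, 137/7) → C = 2180/3
The feasible region is unbounded (it extends along (0, 1), (1, 0)), but C strictly increases along every unbounded feasible direction, so there is no improving ray and the minimum is attained at a vertex.

The binding constraints are 3x + 3y = 61 and 2x + 3y = 56.
Solving simultaneously gives x = 5, y = 46/3.

x = 5, y = 46/3, minimum C = 697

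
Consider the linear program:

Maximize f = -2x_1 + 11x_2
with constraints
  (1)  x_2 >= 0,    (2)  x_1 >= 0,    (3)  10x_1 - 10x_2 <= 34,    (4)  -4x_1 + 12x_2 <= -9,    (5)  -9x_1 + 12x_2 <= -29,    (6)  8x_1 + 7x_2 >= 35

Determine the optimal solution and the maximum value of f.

x_1 = 59/15, x_2 = 8/15, maximum f = -2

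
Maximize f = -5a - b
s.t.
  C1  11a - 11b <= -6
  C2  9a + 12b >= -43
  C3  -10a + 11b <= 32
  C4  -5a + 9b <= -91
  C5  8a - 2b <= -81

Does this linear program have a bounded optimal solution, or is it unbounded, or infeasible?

infeasible

The boundaries 11a - 11b = -6 and -5a + 9b = -91 meet at (-1055/44, -1031/44), but that point violates 9a + 12b ≥ -43. Every candidate vertex is excluded by some other constraint, so the feasible region is empty.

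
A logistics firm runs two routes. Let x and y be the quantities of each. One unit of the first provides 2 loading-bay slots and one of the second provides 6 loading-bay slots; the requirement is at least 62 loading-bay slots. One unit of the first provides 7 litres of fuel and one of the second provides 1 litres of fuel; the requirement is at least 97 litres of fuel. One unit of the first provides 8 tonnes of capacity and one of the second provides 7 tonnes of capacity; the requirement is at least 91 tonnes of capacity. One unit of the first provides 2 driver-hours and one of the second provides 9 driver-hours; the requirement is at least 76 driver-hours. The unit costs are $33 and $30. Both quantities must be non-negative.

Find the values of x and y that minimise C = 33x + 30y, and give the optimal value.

Extreme points and C = 33x + 30y:
  (0, 97) → C = 2910
  (38, 0) → C = 1254
  (13, 6) → C = 609
  (17, 14/3) → C = 701
The feasible region is unbounded (it extends along (0, 1), (1, 0)), but C strictly increases along every unbounded feasible direction, so there is no improving ray and the minimum is attained at a vertex.

x = 13, y = 6, minimum C = 609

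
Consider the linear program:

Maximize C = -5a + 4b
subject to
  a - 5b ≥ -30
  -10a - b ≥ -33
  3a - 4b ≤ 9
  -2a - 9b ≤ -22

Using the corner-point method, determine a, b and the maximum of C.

Feasible corners and C = -5a + 4b:
  (45/17, 111/17) → C = 219/17
  (-160/19, 82/19) → C = 1128/19
  (25/8, 7/4) → C = -69/8

The optimum lies where a - 5b = -30 and -2a - 9b = -22.
Solving simultaneously gives a = -160/19, b = 82/19.

a = -160/19, b = 82/19, maximum C = 1128/19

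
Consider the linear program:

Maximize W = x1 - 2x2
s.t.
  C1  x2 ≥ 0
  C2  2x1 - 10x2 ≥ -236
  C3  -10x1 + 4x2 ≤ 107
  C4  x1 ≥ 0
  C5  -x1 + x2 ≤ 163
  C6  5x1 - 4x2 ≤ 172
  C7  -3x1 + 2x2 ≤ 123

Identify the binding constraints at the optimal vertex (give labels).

Extreme points and W = x1 - 2x2:
  (0, 0) → W = 0
  (172/5, 0) → W = 172/5
  (0, 118/5) → W = -236/5
  (444/7, 254/7) → W = -64/7

The maximum is at (172/5, 0). Substituting into each constraint, equality holds for C1 and C6; the remaining constraints have slack.

C1 and C6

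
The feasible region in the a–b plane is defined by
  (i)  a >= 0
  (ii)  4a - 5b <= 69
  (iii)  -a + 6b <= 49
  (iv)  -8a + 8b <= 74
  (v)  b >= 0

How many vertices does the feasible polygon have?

4

Of the 10 pairwise boundary intersections, those satisfying every inequality are:
  (0, 49/6)
  (0, 0)
  (659/19, 265/19)
  (69/4, 0)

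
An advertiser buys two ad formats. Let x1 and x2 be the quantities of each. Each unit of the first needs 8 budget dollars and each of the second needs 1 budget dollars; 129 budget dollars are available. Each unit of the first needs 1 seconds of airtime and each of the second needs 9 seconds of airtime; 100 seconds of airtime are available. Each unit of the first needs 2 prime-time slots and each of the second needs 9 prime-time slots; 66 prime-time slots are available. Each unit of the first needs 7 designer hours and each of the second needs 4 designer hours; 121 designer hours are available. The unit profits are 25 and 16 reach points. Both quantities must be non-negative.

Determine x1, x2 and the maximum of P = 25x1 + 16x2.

x1 = 15, x2 = 4, maximum P = 439

Extreme points and P = 25x1 + 16x2:
  (0, 0) → P = 0
  (0, 22/3) → P = 352/3
  (129/8, 0) → P = 3225/8
  (79/5, 13/5) → P = 2183/5
  (15, 4) → P = 439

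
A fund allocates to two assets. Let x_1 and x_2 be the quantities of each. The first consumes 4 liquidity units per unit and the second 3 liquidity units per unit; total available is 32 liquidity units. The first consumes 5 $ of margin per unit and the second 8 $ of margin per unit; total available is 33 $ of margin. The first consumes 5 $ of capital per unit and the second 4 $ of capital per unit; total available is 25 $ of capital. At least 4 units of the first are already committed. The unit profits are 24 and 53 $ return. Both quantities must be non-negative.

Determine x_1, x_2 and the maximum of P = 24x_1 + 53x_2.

Corner points and P = 24x_1 + 53x_2:
  (5, 0) → P = 120
  (4, 0) → P = 96
  (4, 5/4) → P = 649/4

The binding constraints are 5x_1 + 4x_2 = 25 and x_1 = 4.
Solving simultaneously gives x_1 = 4, x_2 = 5/4.

x_1 = 4, x_2 = 5/4, maximum P = 649/4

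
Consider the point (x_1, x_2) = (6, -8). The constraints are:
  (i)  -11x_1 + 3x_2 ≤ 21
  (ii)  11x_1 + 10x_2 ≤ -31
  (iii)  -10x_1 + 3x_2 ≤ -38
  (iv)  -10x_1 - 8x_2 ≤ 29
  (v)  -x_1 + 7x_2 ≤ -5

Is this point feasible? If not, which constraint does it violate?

not feasible — violates (ii)

Constraint (ii): 11x_1 + 10x_2 = -14, which is not ≤ -31. All other constraints are satisfied.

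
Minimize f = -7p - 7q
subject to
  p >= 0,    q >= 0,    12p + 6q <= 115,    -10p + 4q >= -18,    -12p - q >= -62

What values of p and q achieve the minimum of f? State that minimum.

p = 0, q = 115/6, minimum f = -805/6

Feasible corners and f = -7p - 7q:
  (0, 0) → f = 0
  (0, 115/6) → f = -805/6
  (9/5, 0) → f = -63/5
  (257/60, 53/5) → f = -6251/60
  (133/29, 202/29) → f = -2345/29

The binding constraints are p = 0 and 12p + 6q = 115.
Solving simultaneously gives p = 0, q = 115/6.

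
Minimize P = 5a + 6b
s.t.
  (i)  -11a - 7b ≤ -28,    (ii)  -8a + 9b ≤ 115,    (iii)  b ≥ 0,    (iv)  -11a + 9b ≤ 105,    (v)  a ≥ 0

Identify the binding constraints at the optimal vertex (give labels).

Vertices and P = 5a + 6b:
  (28/11, 0) → P = 140/11
  (0, 4) → P = 24
  (10/3, 425/27) → P = 1000/9
  (0, 35/3) → P = 70
The feasible region is unbounded (it extends along (9, 8), (1, 0)), but P strictly increases along every unbounded feasible direction, so there is no improving ray and the minimum is attained at a vertex.

The minimum is at (28/11, 0). Substituting into each constraint, equality holds for (i) and (iii); the remaining constraints have slack.

(i) and (iii)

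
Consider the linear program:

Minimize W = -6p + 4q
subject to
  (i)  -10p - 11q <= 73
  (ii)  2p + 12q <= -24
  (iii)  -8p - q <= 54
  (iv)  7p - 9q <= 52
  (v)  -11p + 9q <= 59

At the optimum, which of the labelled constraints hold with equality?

(ii) and (iv)

Vertices and W = -6p + 4q:
  (-85/167, -1031/167) → W = -3614/167
  (-1306/211, -213/211) → W = 6984/211
  (4, -8/3) → W = -104/3
  (-154/25, -73/75) → W = 496/15

The minimum is at (4, -8/3). Substituting into each constraint, equality holds for (ii) and (iv); the remaining constraints have slack.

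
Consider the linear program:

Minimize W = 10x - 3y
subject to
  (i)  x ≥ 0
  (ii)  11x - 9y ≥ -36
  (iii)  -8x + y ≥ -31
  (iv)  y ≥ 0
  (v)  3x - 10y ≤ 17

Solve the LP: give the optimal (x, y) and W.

x = 0, y = 4, minimum W = -12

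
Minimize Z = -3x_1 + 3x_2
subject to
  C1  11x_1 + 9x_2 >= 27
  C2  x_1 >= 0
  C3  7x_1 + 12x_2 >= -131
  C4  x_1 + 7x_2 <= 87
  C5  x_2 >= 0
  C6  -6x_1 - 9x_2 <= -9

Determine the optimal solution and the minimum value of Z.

x_1 = 87, x_2 = 0, minimum Z = -261

Vertices and Z = -3x_1 + 3x_2:
  (0, 3) → Z = 9
  (27/11, 0) → Z = -81/11
  (0, 87/7) → Z = 261/7
  (87, 0) → Z = -261

The binding constraints are x_1 + 7x_2 = 87 and x_2 = 0.
Solving simultaneously gives x_1 = 87, x_2 = 0.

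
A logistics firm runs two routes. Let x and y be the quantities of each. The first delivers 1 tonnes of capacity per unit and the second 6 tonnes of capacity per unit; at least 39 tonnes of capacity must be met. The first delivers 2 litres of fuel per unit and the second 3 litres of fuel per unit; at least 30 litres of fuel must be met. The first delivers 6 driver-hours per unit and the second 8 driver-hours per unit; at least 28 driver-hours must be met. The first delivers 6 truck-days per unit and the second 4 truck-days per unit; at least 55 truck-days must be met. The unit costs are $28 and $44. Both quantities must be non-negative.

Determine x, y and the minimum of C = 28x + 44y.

x = 7, y = 16/3, minimum C = 1292/3

Extreme points and C = 28x + 44y:
  (0, 55/4) → C = 605
  (39, 0) → C = 1092
  (7, 16/3) → C = 1292/3
  (9/2, 7) → C = 434
The feasible region is unbounded (it extends along (0, 1), (1, 0)), but C strictly increases along every unbounded feasible direction, so there is no improving ray and the minimum is attained at a vertex.

The optimum lies where x + 6y = 39 and 2x + 3y = 30.
Solving simultaneously gives x = 7, y = 16/3.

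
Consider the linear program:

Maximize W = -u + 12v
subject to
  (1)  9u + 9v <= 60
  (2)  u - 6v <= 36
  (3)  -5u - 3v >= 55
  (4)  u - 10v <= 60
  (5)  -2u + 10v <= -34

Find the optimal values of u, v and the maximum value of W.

u = -8, v = -5, maximum W = -52

Extreme points and W = -u + 12v:
  (-370/53, -355/53) → W = -3890/53
  (-8, -5) → W = -52
  (-26, -43/5) → W = -386/5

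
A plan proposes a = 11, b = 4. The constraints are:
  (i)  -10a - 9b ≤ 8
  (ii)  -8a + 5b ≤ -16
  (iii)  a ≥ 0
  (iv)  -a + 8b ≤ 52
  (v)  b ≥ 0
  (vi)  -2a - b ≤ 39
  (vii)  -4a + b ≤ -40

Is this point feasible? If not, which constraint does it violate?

(i): -146 ≤ 8 ✓
(ii): -68 ≤ -16 ✓
(iii): 11 ≥ 0 ✓
(iv): 21 ≤ 52 ✓
(v): 4 ≥ 0 ✓
(vi): -26 ≤ 39 ✓
(vii): -40 ≤ -40 ✓

feasible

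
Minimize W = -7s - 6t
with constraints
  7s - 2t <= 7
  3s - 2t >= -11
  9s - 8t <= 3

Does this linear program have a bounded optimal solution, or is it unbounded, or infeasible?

bounded optimum

Feasible corners and W = -7s - 6t:
  (9/2, 49/4) → W = -105
  (25/19, 21/19) → W = -301/19
  (-47/3, -18) → W = 653/3
The feasible region has finitely many vertices and no improving ray; the minimum is -105 at (9/2, 49/4).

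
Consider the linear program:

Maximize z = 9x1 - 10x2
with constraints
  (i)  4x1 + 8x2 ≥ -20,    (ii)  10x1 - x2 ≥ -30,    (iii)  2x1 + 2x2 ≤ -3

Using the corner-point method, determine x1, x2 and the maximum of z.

x1 = 2, x2 = -7/2, maximum z = 53

Corner points and z = 9x1 - 10x2:
  (-65/21, -20/21) → z = -55/3
  (2, -7/2) → z = 53
  (-63/22, 15/11) → z = -867/22

The binding constraints are 4x1 + 8x2 = -20 and 2x1 + 2x2 = -3.
Solving simultaneously gives x1 = 2, x2 = -7/2.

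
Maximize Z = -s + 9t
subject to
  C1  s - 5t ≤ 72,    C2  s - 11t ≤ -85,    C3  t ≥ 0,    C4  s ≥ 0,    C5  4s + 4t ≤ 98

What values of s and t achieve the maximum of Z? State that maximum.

s = 0, t = 49/2, maximum Z = 441/2

Extreme points and Z = -s + 9t:
  (0, 85/11) → Z = 765/11
  (123/8, 73/8) → Z = 267/4
  (0, 49/2) → Z = 441/2

At the optimal vertex, s = 0 and 4s + 4t = 98.
Solving simultaneously gives s = 0, t = 49/2.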